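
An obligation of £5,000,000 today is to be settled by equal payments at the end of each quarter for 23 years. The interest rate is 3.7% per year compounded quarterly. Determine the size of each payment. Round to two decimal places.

£80,950.23

Level ordinary annuity; solve PV = PMT × [(1 − (1+r)^−n)/r] for PMT.
Periodic rate r = 0.037/4 per quarter; n is counted in quarters.
With n = 92: PMT = 5,000,000 / ([(1 − (1+r)^−n)/r]) = £80,950.23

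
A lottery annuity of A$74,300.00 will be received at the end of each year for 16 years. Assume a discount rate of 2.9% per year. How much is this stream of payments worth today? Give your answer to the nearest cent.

A$940,464.92

This is an ordinary annuity: 16 payments of A$74,300.00 at the end of each year.
Periodic rate r = 0.029 per year.
PV = PMT × [(1 − (1+r)^−n)/r] = 74,300 × [1 − (1+r)^−16] / r = A$940,464.92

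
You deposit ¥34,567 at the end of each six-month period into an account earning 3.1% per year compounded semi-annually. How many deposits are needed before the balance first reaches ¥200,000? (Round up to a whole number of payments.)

6 payments

Periodic rate r = 0.031/2 per half-year; n is counted in half-years.
Ordinary annuity FV: 200,000 = 34,567 × [((1+r)^n − 1)/r].
(1+r)^n = 1 + 200,000 × r / 34,567, so n = ln(1 + 200,000·r/34,567) / ln(1+r) = 5.58.
Round up to a whole number of payments: n = 6.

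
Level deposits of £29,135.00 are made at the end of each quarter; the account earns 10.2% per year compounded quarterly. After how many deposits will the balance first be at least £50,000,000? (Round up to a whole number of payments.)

151 payments

Periodic rate r = 0.102/4 per quarter; n is counted in quarters.
Ordinary annuity FV: 50,000,000 = 29,135 × [((1+r)^n − 1)/r].
(1+r)^n = 1 + 50,000,000 × r / 29,135, so n = ln(1 + 50,000,000·r/29,135) / ln(1+r) = 150.97.
Round up to a whole number of payments: n = 151.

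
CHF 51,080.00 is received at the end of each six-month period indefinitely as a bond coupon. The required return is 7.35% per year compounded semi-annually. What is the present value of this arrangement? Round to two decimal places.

CHF 1,389,931.97

Periodic rate r = 0.0735/2 per half-year.
Level perpetuity: PV = PMT / r = 51,080 / (0.0735/2) = CHF 1,389,931.97.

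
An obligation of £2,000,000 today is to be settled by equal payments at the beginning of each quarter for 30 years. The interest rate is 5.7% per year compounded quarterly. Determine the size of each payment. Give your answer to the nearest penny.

£34,396.22

Level annuity due; solve PV = PMT × [(1 − (1+r)^−n)/r] × (1+r) for PMT.
Periodic rate r = 0.057/4 per quarter; n is counted in quarters.
With n = 120: PMT = 2,000,000 / ([(1 − (1+r)^−n)/r] × (1+r)) = £34,396.22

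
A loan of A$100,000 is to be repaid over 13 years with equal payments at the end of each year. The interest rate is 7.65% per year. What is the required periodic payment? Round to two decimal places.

Level ordinary annuity; solve PV = PMT × [(1 − (1+r)^−n)/r] for PMT.
Periodic rate r = 0.0765 per year.
With n = 13: PMT = 100,000 / ([(1 − (1+r)^−n)/r]) = A$12,409.69

A$12,409.69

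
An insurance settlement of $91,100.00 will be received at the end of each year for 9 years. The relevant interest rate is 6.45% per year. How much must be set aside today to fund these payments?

This is an ordinary annuity: 9 payments of $91,100.00 at the end of each year.
Periodic rate r = 0.0645 per year.
PV = PMT × [(1 − (1+r)^−n)/r] = 91,100 × [1 − (1+r)^−9] / r = $607,677.77

$607,677.77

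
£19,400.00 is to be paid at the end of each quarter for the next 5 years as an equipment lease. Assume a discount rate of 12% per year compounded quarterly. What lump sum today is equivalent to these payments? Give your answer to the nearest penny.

£288,623.01

This is an ordinary annuity: 20 payments of £19,400.00 at the end of each quarter.
Periodic rate r = 0.12/4 per quarter; n is counted in quarters.
PV = PMT × [(1 − (1+r)^−n)/r] = 19,400 × [1 − (1+r)^−20] / r = £288,623.01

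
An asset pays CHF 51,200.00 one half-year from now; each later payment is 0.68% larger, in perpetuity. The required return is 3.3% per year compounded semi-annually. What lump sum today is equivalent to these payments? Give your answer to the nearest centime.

CHF 5,278,350.52

Periodic rate r = 0.033/2 per half-year.
Growing perpetuity (Gordon): PV = PMT₁ / (r − g) = 51,200 / (r − 0.0068) = CHF 5,278,350.52.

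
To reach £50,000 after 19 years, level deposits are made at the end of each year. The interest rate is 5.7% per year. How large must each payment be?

Level ordinary annuity; solve FV = PMT × [((1+r)^n − 1)/r] for PMT.
Periodic rate r = 0.057 per year.
With n = 19: PMT = 50,000 / ([((1+r)^n − 1)/r]) = £1,526.53

£1,526.53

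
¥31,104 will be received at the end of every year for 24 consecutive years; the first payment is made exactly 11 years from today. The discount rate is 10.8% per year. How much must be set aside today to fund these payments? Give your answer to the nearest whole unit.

Ordinary annuity of 24 payments, first payment at period 11.
Periodic rate r = 0.108 per year.
The ordinary-annuity PV formula values the stream one period before the first payment (period 10); discount that back 10 periods:
PV₀ = 31,104 × [1 − (1+r)^−24] / r × (1+r)^−10 = ¥94,464

¥94,464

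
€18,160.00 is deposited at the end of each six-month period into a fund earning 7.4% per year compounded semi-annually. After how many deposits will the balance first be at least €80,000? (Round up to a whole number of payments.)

5 payments

Periodic rate r = 0.074/2 per half-year; n is counted in half-years.
Ordinary annuity FV: 80,000 = 18,160 × [((1+r)^n − 1)/r].
(1+r)^n = 1 + 80,000 × r / 18,160, so n = ln(1 + 80,000·r/18,160) / ln(1+r) = 4.16.
Round up to a whole number of payments: n = 5.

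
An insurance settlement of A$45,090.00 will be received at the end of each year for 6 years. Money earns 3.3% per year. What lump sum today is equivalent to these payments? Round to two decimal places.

This is an ordinary annuity: 6 payments of A$45,090.00 at the end of each year.
Periodic rate r = 0.033 per year.
PV = PMT × [(1 − (1+r)^−n)/r] = 45,090 × [1 − (1+r)^−6] / r = A$241,850.93

A$241,850.93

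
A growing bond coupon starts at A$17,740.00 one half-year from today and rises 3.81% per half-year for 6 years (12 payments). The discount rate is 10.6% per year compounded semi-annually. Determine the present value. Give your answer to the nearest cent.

Periodic rate r = 0.106/2 per half-year; n is counted in half-years.
Growing ordinary annuity: PV = PMT₁ × [1 − ((1+g)/(1+r))^n] / (r − g) = 17,740 × [1 − ((1+0.0381)/(1+r))^12] / (r − 0.0381) = A$187,150.68.

A$187,150.68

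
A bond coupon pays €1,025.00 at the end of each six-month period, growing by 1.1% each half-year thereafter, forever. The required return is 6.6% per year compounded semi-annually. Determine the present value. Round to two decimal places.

€46,590.91

Periodic rate r = 0.066/2 per half-year.
Growing perpetuity (Gordon): PV = PMT₁ / (r − g) = 1,025 / (r − 0.011) = €46,590.91.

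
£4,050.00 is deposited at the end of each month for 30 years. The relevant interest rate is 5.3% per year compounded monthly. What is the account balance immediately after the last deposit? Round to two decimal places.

£3,563,949.13

This is an ordinary annuity: 360 deposits of £4,050.00 at the end of each month.
Periodic rate r = 0.053/12 per month; n is counted in months.
FV = PMT × [((1+r)^n − 1)/r] = 4,050 × [(1+r)^360 − 1] / r = £3,563,949.13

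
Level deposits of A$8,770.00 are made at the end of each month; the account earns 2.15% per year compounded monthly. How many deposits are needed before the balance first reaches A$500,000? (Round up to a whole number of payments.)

55 payments

Periodic rate r = 0.0215/12 per month; n is counted in months.
Ordinary annuity FV: 500,000 = 8,770 × [((1+r)^n − 1)/r].
(1+r)^n = 1 + 500,000 × r / 8,770, so n = ln(1 + 500,000·r/8,770) / ln(1+r) = 54.33.
Round up to a whole number of payments: n = 55.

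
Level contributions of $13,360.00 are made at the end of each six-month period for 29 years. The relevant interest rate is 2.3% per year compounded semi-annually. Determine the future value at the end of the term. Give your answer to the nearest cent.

$1,093,175.32

This is an ordinary annuity: 58 deposits of $13,360.00 at the end of each six-month period.
Periodic rate r = 0.023/2 per half-year; n is counted in half-years.
FV = PMT × [((1+r)^n − 1)/r] = 13,360 × [(1+r)^58 − 1] / r = $1,093,175.32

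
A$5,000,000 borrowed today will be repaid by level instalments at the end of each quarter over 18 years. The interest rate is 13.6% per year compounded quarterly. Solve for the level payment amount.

Level ordinary annuity; solve PV = PMT × [(1 − (1+r)^−n)/r] for PMT.
Periodic rate r = 0.136/4 per quarter; n is counted in quarters.
With n = 72: PMT = 5,000,000 / ([(1 − (1+r)^−n)/r]) = A$186,825.05

A$186,825.05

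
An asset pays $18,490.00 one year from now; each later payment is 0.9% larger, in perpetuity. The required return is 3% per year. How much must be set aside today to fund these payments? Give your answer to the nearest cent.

Periodic rate r = 0.03 per year.
Growing perpetuity (Gordon): PV = PMT₁ / (r − g) = 18,490 / (r − 0.009) = $880,476.19.

$880,476.19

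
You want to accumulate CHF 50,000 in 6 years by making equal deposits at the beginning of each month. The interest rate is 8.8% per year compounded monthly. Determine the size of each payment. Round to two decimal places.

Level annuity due; solve FV = PMT × [((1+r)^n − 1)/r] × (1+r) for PMT.
Periodic rate r = 0.088/12 per month; n is counted in months.
With n = 72: PMT = 50,000 / ([((1+r)^n − 1)/r] × (1+r)) = CHF 525.80

CHF 525.80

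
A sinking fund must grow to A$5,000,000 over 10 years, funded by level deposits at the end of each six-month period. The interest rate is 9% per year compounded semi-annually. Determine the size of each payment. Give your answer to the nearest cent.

A$159,380.72

Level ordinary annuity; solve FV = PMT × [((1+r)^n − 1)/r] for PMT.
Periodic rate r = 0.09/2 per half-year; n is counted in half-years.
With n = 20: PMT = 5,000,000 / ([((1+r)^n − 1)/r]) = A$159,380.72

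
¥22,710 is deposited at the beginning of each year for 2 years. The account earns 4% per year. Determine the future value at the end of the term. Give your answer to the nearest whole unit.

This is an annuity due: 2 deposits of ¥22,710 at the beginning of each year.
Periodic rate r = 0.04 per year.
FV = PMT × [((1+r)^n − 1)/r] × (1+r) = 22,710 × [(1+r)^2 − 1] / r × (1+r) = ¥48,182

¥48,182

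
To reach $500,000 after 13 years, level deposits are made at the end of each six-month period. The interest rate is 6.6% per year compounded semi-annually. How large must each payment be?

Level ordinary annuity; solve FV = PMT × [((1+r)^n − 1)/r] for PMT.
Periodic rate r = 0.066/2 per half-year; n is counted in half-years.
With n = 26: PMT = 500,000 / ([((1+r)^n − 1)/r]) = $12,443.51

$12,443.51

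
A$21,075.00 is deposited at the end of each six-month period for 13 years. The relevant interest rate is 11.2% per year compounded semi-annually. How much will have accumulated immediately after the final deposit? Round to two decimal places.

A$1,175,481.02

This is an ordinary annuity: 26 deposits of A$21,075.00 at the end of each six-month period.
Periodic rate r = 0.112/2 per half-year; n is counted in half-years.
FV = PMT × [((1+r)^n − 1)/r] = 21,075 × [(1+r)^26 − 1] / r = A$1,175,481.02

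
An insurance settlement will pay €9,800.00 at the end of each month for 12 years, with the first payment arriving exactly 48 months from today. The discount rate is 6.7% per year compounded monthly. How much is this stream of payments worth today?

Ordinary annuity of 144 payments, first payment at period 48.
Periodic rate r = 0.067/12 per month; n is counted in months.
The ordinary-annuity PV formula values the stream one period before the first payment (period 47); discount that back 47 periods:
PV₀ = 9,800 × [1 − (1+r)^−144] / r × (1+r)^−47 = €745,074.44

€745,074.44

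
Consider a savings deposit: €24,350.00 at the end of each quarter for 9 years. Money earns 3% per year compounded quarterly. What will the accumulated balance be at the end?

€1,002,068.64

This is an ordinary annuity: 36 deposits of €24,350.00 at the end of each quarter.
Periodic rate r = 0.03/4 per quarter; n is counted in quarters.
FV = PMT × [((1+r)^n − 1)/r] = 24,350 × [(1+r)^36 − 1] / r = €1,002,068.64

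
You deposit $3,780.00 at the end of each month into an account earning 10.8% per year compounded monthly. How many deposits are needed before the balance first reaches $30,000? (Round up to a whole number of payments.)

Periodic rate r = 0.108/12 per month; n is counted in months.
Ordinary annuity FV: 30,000 = 3,780 × [((1+r)^n − 1)/r].
(1+r)^n = 1 + 30,000 × r / 3,780, so n = ln(1 + 30,000·r/3,780) / ln(1+r) = 7.70.
Round up to a whole number of payments: n = 8.

8 payments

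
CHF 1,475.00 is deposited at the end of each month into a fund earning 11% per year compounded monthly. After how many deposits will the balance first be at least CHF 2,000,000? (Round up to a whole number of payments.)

285 payments

Periodic rate r = 0.11/12 per month; n is counted in months.
Ordinary annuity FV: 2,000,000 = 1,475 × [((1+r)^n − 1)/r].
(1+r)^n = 1 + 2,000,000 × r / 1,475, so n = ln(1 + 2,000,000·r/1,475) / ln(1+r) = 284.65.
Round up to a whole number of payments: n = 285.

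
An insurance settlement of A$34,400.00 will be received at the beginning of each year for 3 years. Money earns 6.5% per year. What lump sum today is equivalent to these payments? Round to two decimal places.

This is an annuity due: 3 payments of A$34,400.00 at the beginning of each year.
Periodic rate r = 0.065 per year.
PV = PMT × [(1 − (1+r)^−n)/r] × (1+r) = 34,400 × [1 − (1+r)^−3] / r × (1+r) = A$97,029.55

A$97,029.55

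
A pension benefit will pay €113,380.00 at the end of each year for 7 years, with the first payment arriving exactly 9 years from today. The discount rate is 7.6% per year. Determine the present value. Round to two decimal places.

€333,071.43

Ordinary annuity of 7 payments, first payment at period 9.
Periodic rate r = 0.076 per year.
The ordinary-annuity PV formula values the stream one period before the first payment (period 8); discount that back 8 periods:
PV₀ = 113,380 × [1 − (1+r)^−7] / r × (1+r)^−8 = €333,071.43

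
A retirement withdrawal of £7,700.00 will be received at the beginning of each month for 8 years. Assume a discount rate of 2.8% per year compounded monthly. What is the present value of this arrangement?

£663,115.38

This is an annuity due: 96 payments of £7,700.00 at the beginning of each month.
Periodic rate r = 0.028/12 per month; n is counted in months.
PV = PMT × [(1 − (1+r)^−n)/r] × (1+r) = 7,700 × [1 − (1+r)^−96] / r × (1+r) = £663,115.38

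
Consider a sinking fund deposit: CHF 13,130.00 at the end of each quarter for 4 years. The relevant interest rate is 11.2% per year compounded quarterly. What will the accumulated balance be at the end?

This is an ordinary annuity: 16 deposits of CHF 13,130.00 at the end of each quarter.
Periodic rate r = 0.112/4 per quarter; n is counted in quarters.
FV = PMT × [((1+r)^n − 1)/r] = 13,130 × [(1+r)^16 − 1] / r = CHF 260,523.11

CHF 260,523.11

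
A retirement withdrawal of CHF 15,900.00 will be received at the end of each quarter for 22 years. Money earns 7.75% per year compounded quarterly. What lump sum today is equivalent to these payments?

This is an ordinary annuity: 88 payments of CHF 15,900.00 at the end of each quarter.
Periodic rate r = 0.0775/4 per quarter; n is counted in quarters.
PV = PMT × [(1 − (1+r)^−n)/r] = 15,900 × [1 − (1+r)^−88] / r = CHF 669,022.08

CHF 669,022.08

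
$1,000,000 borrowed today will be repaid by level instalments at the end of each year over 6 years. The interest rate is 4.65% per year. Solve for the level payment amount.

$194,817.75

Level ordinary annuity; solve PV = PMT × [(1 − (1+r)^−n)/r] for PMT.
Periodic rate r = 0.0465 per year.
With n = 6: PMT = 1,000,000 / ([(1 − (1+r)^−n)/r]) = $194,817.75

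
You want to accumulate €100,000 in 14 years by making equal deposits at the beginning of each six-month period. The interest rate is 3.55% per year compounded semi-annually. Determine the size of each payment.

Level annuity due; solve FV = PMT × [((1+r)^n − 1)/r] × (1+r) for PMT.
Periodic rate r = 0.0355/2 per half-year; n is counted in half-years.
With n = 28: PMT = 100,000 / ([((1+r)^n − 1)/r] × (1+r)) = €2,739.48

€2,739.48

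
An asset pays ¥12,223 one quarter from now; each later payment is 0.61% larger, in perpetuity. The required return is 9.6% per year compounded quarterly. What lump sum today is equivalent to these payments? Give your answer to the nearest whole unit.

¥682,849

Periodic rate r = 0.096/4 per quarter.
Growing perpetuity (Gordon): PV = PMT₁ / (r − g) = 12,223 / (r − 0.0061) = ¥682,849.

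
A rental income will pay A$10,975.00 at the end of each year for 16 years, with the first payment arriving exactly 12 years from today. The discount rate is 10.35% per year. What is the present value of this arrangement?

A$28,466.05

Ordinary annuity of 16 payments, first payment at period 12.
Periodic rate r = 0.1035 per year.
The ordinary-annuity PV formula values the stream one period before the first payment (period 11); discount that back 11 periods:
PV₀ = 10,975 × [1 − (1+r)^−16] / r × (1+r)^−11 = A$28,466.05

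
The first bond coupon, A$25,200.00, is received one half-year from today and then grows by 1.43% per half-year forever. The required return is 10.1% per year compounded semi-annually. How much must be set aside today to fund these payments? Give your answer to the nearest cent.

Periodic rate r = 0.101/2 per half-year.
Growing perpetuity (Gordon): PV = PMT₁ / (r − g) = 25,200 / (r − 0.0143) = A$696,132.60.

A$696,132.60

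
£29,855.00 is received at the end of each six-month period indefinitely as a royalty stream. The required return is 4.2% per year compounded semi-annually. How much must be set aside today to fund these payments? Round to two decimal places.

£1,421,666.67

Periodic rate r = 0.042/2 per half-year.
Level perpetuity: PV = PMT / r = 29,855 / (0.042/2) = £1,421,666.67.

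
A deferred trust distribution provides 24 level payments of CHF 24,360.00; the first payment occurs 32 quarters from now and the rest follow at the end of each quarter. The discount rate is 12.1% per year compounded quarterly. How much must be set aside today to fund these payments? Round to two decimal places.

CHF 163,337.62

Ordinary annuity of 24 payments, first payment at period 32.
Periodic rate r = 0.121/4 per quarter; n is counted in quarters.
The ordinary-annuity PV formula values the stream one period before the first payment (period 31); discount that back 31 periods:
PV₀ = 24,360 × [1 − (1+r)^−24] / r × (1+r)^−31 = CHF 163,337.62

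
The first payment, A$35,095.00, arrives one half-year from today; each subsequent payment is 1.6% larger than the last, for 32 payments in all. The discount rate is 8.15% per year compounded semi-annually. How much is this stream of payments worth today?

A$761,557.58

Periodic rate r = 0.0815/2 per half-year; n is counted in half-years.
Growing ordinary annuity: PV = PMT₁ × [1 − ((1+g)/(1+r))^n] / (r − g) = 35,095 × [1 − ((1+0.016)/(1+r))^32] / (r − 0.016) = A$761,557.58.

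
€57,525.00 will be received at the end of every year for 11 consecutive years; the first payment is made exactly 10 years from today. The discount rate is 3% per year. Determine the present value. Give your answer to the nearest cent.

Ordinary annuity of 11 payments, first payment at period 10.
Periodic rate r = 0.03 per year.
The ordinary-annuity PV formula values the stream one period before the first payment (period 9); discount that back 9 periods:
PV₀ = 57,525 × [1 − (1+r)^−11] / r × (1+r)^−9 = €407,930.83

€407,930.83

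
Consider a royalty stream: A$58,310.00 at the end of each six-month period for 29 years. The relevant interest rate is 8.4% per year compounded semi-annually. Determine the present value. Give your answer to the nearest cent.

A$1,260,640.64

This is an ordinary annuity: 58 payments of A$58,310.00 at the end of each six-month period.
Periodic rate r = 0.084/2 per half-year; n is counted in half-years.
PV = PMT × [(1 − (1+r)^−n)/r] = 58,310 × [1 − (1+r)^−58] / r = A$1,260,640.64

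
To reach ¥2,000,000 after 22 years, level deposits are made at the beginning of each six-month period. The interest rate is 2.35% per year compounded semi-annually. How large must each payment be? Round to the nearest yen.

Level annuity due; solve FV = PMT × [((1+r)^n − 1)/r] × (1+r) for PMT.
Periodic rate r = 0.0235/2 per half-year; n is counted in half-years.
With n = 44: PMT = 2,000,000 / ([((1+r)^n − 1)/r] × (1+r)) = ¥34,567

¥34,567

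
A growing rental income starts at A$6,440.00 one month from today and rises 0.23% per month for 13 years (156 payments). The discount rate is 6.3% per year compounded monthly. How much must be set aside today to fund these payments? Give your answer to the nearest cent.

Periodic rate r = 0.063/12 per month; n is counted in months.
Growing ordinary annuity: PV = PMT₁ × [1 − ((1+g)/(1+r))^n] / (r − g) = 6,440 × [1 − ((1+0.0023)/(1+r))^156] / (r − 0.0023) = A$802,815.87.

A$802,815.87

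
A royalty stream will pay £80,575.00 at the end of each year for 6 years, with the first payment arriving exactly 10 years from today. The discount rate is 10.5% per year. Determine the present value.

Ordinary annuity of 6 payments, first payment at period 10.
Periodic rate r = 0.105 per year.
The ordinary-annuity PV formula values the stream one period before the first payment (period 9); discount that back 9 periods:
PV₀ = 80,575 × [1 − (1+r)^−6] / r × (1+r)^−9 = £140,804.87

£140,804.87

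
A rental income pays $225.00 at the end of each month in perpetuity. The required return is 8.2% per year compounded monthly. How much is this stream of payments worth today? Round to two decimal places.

$32,926.83

Periodic rate r = 0.082/12 per month.
Level perpetuity: PV = PMT / r = 225 / (0.082/12) = $32,926.83.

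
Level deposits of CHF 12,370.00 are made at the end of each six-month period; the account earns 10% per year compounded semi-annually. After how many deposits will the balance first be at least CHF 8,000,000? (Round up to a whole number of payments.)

72 payments

Periodic rate r = 0.1/2 per half-year; n is counted in half-years.
Ordinary annuity FV: 8,000,000 = 12,370 × [((1+r)^n − 1)/r].
(1+r)^n = 1 + 8,000,000 × r / 12,370, so n = ln(1 + 8,000,000·r/12,370) / ln(1+r) = 71.87.
Round up to a whole number of payments: n = 72.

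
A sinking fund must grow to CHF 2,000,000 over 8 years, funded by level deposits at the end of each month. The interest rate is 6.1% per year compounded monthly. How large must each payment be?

CHF 16,213.68

Level ordinary annuity; solve FV = PMT × [((1+r)^n − 1)/r] for PMT.
Periodic rate r = 0.061/12 per month; n is counted in months.
With n = 96: PMT = 2,000,000 / ([((1+r)^n − 1)/r]) = CHF 16,213.68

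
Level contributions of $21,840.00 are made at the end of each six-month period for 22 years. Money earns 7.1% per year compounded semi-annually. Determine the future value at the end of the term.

This is an ordinary annuity: 44 deposits of $21,840.00 at the end of each six-month period.
Periodic rate r = 0.071/2 per half-year; n is counted in half-years.
FV = PMT × [((1+r)^n − 1)/r] = 21,840 × [(1+r)^44 − 1] / r = $2,239,938.03

$2,239,938.03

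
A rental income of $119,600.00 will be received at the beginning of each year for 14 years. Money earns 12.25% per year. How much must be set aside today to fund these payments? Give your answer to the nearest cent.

This is an annuity due: 14 payments of $119,600.00 at the beginning of each year.
Periodic rate r = 0.1225 per year.
PV = PMT × [(1 − (1+r)^−n)/r] × (1+r) = 119,600 × [1 − (1+r)^−14] / r × (1+r) = $878,570.07

$878,570.07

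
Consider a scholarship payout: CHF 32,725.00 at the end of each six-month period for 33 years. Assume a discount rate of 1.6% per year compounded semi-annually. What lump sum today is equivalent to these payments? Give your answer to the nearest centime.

CHF 1,672,968.76

This is an ordinary annuity: 66 payments of CHF 32,725.00 at the end of each six-month period.
Periodic rate r = 0.016/2 per half-year; n is counted in half-years.
PV = PMT × [(1 − (1+r)^−n)/r] = 32,725 × [1 − (1+r)^−66] / r = CHF 1,672,968.76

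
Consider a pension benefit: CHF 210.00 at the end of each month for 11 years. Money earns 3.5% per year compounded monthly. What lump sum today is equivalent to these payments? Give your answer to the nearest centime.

CHF 22,980.09

This is an ordinary annuity: 132 payments of CHF 210.00 at the end of each month.
Periodic rate r = 0.035/12 per month; n is counted in months.
PV = PMT × [(1 − (1+r)^−n)/r] = 210 × [1 − (1+r)^−132] / r = CHF 22,980.09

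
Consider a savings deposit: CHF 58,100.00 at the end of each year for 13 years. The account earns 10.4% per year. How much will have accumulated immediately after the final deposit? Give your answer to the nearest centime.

This is an ordinary annuity: 13 deposits of CHF 58,100.00 at the end of each year.
Periodic rate r = 0.104 per year.
FV = PMT × [((1+r)^n − 1)/r] = 58,100 × [(1+r)^13 − 1] / r = CHF 1,463,158.05

CHF 1,463,158.05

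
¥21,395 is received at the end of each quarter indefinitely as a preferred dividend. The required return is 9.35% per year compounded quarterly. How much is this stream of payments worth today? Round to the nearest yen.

Periodic rate r = 0.0935/4 per quarter.
Level perpetuity: PV = PMT / r = 21,395 / (0.0935/4) = ¥915,294.

¥915,294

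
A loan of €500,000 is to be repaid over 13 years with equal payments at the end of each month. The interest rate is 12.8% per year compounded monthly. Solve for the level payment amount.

Level ordinary annuity; solve PV = PMT × [(1 − (1+r)^−n)/r] for PMT.
Periodic rate r = 0.128/12 per month; n is counted in months.
With n = 156: PMT = 500,000 / ([(1 − (1+r)^−n)/r]) = €6,592.96

€6,592.96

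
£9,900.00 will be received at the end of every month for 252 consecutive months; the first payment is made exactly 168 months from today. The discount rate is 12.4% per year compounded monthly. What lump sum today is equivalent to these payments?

£159,201.70

Ordinary annuity of 252 payments, first payment at period 168.
Periodic rate r = 0.124/12 per month; n is counted in months.
The ordinary-annuity PV formula values the stream one period before the first payment (period 167); discount that back 167 periods:
PV₀ = 9,900 × [1 − (1+r)^−252] / r × (1+r)^−167 = £159,201.70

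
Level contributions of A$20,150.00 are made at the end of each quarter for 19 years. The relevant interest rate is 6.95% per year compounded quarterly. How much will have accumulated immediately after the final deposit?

This is an ordinary annuity: 76 deposits of A$20,150.00 at the end of each quarter.
Periodic rate r = 0.0695/4 per quarter; n is counted in quarters.
FV = PMT × [((1+r)^n − 1)/r] = 20,150 × [(1+r)^76 − 1] / r = A$3,134,770.99

A$3,134,770.99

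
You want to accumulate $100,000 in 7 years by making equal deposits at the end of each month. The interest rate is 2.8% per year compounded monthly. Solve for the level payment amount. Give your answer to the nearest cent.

Level ordinary annuity; solve FV = PMT × [((1+r)^n − 1)/r] for PMT.
Periodic rate r = 0.028/12 per month; n is counted in months.
With n = 84: PMT = 100,000 / ([((1+r)^n − 1)/r]) = $1,079.00

$1,079.00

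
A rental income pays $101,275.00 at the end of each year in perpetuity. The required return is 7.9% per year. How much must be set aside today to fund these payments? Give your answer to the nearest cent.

$1,281,962.03

Periodic rate r = 0.079 per year.
Level perpetuity: PV = PMT / r = 101,275 / (0.079) = $1,281,962.03.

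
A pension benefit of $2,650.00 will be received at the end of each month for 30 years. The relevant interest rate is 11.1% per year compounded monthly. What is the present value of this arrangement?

$276,074.08

This is an ordinary annuity: 360 payments of $2,650.00 at the end of each month.
Periodic rate r = 0.111/12 per month; n is counted in months.
PV = PMT × [(1 − (1+r)^−n)/r] = 2,650 × [1 − (1+r)^−360] / r = $276,074.08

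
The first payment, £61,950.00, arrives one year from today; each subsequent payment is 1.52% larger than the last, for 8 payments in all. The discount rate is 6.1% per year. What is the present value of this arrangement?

Periodic rate r = 0.061 per year.
Growing ordinary annuity: PV = PMT₁ × [1 − ((1+g)/(1+r))^n] / (r − g) = 61,950 × [1 − ((1+0.0152)/(1+r))^8] / (r − 0.0152) = £402,309.35.

£402,309.35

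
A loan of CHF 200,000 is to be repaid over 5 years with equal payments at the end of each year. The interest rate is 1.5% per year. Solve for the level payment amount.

Level ordinary annuity; solve PV = PMT × [(1 − (1+r)^−n)/r] for PMT.
Periodic rate r = 0.015 per year.
With n = 5: PMT = 200,000 / ([(1 − (1+r)^−n)/r]) = CHF 41,817.86

CHF 41,817.86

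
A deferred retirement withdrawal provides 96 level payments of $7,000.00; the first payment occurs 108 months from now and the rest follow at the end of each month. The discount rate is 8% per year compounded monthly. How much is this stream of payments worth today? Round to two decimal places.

Ordinary annuity of 96 payments, first payment at period 108.
Periodic rate r = 0.08/12 per month; n is counted in months.
The ordinary-annuity PV formula values the stream one period before the first payment (period 107); discount that back 107 periods:
PV₀ = 7,000 × [1 − (1+r)^−96] / r × (1+r)^−107 = $243,210.32

$243,210.32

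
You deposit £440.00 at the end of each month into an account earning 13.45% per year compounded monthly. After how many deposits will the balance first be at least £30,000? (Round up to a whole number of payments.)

51 payments

Periodic rate r = 0.1345/12 per month; n is counted in months.
Ordinary annuity FV: 30,000 = 440 × [((1+r)^n − 1)/r].
(1+r)^n = 1 + 30,000 × r / 440, so n = ln(1 + 30,000·r/440) / ln(1+r) = 50.93.
Round up to a whole number of payments: n = 51.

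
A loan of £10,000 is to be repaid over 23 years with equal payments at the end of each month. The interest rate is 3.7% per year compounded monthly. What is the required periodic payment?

£53.86

Level ordinary annuity; solve PV = PMT × [(1 − (1+r)^−n)/r] for PMT.
Periodic rate r = 0.037/12 per month; n is counted in months.
With n = 276: PMT = 10,000 / ([(1 − (1+r)^−n)/r]) = £53.86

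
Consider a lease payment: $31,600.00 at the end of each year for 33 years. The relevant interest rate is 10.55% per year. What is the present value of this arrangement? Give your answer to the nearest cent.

$288,586.60

This is an ordinary annuity: 33 payments of $31,600.00 at the end of each year.
Periodic rate r = 0.1055 per year.
PV = PMT × [(1 − (1+r)^−n)/r] = 31,600 × [1 − (1+r)^−33] / r = $288,586.60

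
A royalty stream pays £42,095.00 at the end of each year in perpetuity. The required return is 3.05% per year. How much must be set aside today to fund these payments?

Periodic rate r = 0.0305 per year.
Level perpetuity: PV = PMT / r = 42,095 / (0.0305) = £1,380,163.93.

£1,380,163.93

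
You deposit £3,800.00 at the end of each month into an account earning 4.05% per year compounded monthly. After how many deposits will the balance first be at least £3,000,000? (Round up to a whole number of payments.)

386 payments

Periodic rate r = 0.0405/12 per month; n is counted in months.
Ordinary annuity FV: 3,000,000 = 3,800 × [((1+r)^n − 1)/r].
(1+r)^n = 1 + 3,000,000 × r / 3,800, so n = ln(1 + 3,000,000·r/3,800) / ln(1+r) = 385.44.
Round up to a whole number of payments: n = 386.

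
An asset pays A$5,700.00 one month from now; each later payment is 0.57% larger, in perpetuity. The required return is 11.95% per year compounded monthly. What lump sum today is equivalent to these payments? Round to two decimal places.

A$1,338,551.86

Periodic rate r = 0.1195/12 per month.
Growing perpetuity (Gordon): PV = PMT₁ / (r − g) = 5,700 / (r − 0.0057) = A$1,338,551.86.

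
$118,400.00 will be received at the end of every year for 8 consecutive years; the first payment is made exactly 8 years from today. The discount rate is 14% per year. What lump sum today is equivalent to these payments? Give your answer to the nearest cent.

$219,497.40

Ordinary annuity of 8 payments, first payment at period 8.
Periodic rate r = 0.14 per year.
The ordinary-annuity PV formula values the stream one period before the first payment (period 7); discount that back 7 periods:
PV₀ = 118,400 × [1 − (1+r)^−8] / r × (1+r)^−7 = $219,497.40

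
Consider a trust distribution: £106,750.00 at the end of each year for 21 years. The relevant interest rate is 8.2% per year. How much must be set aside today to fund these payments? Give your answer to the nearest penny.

This is an ordinary annuity: 21 payments of £106,750.00 at the end of each year.
Periodic rate r = 0.082 per year.
PV = PMT × [(1 − (1+r)^−n)/r] = 106,750 × [1 − (1+r)^−21] / r = £1,053,068.69

£1,053,068.69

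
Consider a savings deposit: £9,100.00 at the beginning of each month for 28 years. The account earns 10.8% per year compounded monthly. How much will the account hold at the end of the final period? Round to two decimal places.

£19,687,014.00

This is an annuity due: 336 deposits of £9,100.00 at the beginning of each month.
Periodic rate r = 0.108/12 per month; n is counted in months.
FV = PMT × [((1+r)^n − 1)/r] × (1+r) = 9,100 × [(1+r)^336 − 1] / r × (1+r) = £19,687,014.00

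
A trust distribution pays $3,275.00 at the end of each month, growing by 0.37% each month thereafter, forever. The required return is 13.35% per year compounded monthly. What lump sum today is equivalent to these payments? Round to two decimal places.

Periodic rate r = 0.1335/12 per month.
Growing perpetuity (Gordon): PV = PMT₁ / (r − g) = 3,275 / (r − 0.0037) = $441,077.44.

$441,077.44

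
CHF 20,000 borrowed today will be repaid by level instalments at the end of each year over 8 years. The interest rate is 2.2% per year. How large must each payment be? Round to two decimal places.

Level ordinary annuity; solve PV = PMT × [(1 − (1+r)^−n)/r] for PMT.
Periodic rate r = 0.022 per year.
With n = 8: PMT = 20,000 / ([(1 − (1+r)^−n)/r]) = CHF 2,753.78

CHF 2,753.78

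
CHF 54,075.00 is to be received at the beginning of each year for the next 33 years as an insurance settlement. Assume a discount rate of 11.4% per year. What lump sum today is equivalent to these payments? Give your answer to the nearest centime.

CHF 513,428.35

This is an annuity due: 33 payments of CHF 54,075.00 at the beginning of each year.
Periodic rate r = 0.114 per year.
PV = PMT × [(1 − (1+r)^−n)/r] × (1+r) = 54,075 × [1 − (1+r)^−33] / r × (1+r) = CHF 513,428.35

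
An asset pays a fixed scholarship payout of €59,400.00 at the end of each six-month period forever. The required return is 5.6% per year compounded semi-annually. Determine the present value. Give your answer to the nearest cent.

Periodic rate r = 0.056/2 per half-year.
Level perpetuity: PV = PMT / r = 59,400 / (0.056/2) = €2,121,428.57.

€2,121,428.57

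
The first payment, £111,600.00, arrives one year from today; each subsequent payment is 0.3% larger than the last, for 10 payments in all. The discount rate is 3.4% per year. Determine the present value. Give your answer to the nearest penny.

Periodic rate r = 0.034 per year.
Growing ordinary annuity: PV = PMT₁ × [1 − ((1+g)/(1+r))^n] / (r − g) = 111,600 × [1 − ((1+0.003)/(1+r))^10] / (r − 0.003) = £944,743.73.

£944,743.73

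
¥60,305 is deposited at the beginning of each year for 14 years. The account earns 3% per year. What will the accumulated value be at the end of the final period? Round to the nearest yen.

¥1,061,303

This is an annuity due: 14 deposits of ¥60,305 at the beginning of each year.
Periodic rate r = 0.03 per year.
FV = PMT × [((1+r)^n − 1)/r] × (1+r) = 60,305 × [(1+r)^14 − 1] / r × (1+r) = ¥1,061,303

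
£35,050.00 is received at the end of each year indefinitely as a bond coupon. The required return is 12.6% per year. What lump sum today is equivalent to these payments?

Periodic rate r = 0.126 per year.
Level perpetuity: PV = PMT / r = 35,050 / (0.126) = £278,174.60.

£278,174.60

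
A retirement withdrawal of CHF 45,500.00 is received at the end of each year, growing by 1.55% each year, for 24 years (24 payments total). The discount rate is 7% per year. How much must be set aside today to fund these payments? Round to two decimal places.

CHF 596,782.61

Periodic rate r = 0.07 per year.
Growing ordinary annuity: PV = PMT₁ × [1 − ((1+g)/(1+r))^n] / (r − g) = 45,500 × [1 − ((1+0.0155)/(1+r))^24] / (r − 0.0155) = CHF 596,782.61.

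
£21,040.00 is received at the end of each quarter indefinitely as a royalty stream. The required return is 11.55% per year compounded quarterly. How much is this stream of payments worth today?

£728,658.01

Periodic rate r = 0.1155/4 per quarter.
Level perpetuity: PV = PMT / r = 21,040 / (0.1155/4) = £728,658.01.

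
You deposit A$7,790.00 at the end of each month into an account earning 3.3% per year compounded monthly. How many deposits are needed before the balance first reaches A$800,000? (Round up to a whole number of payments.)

91 payments

Periodic rate r = 0.033/12 per month; n is counted in months.
Ordinary annuity FV: 800,000 = 7,790 × [((1+r)^n − 1)/r].
(1+r)^n = 1 + 800,000 × r / 7,790, so n = ln(1 + 800,000·r/7,790) / ln(1+r) = 90.58.
Round up to a whole number of payments: n = 91.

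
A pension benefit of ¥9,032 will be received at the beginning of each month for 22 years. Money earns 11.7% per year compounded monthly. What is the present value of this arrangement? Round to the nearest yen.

¥863,192

This is an annuity due: 264 payments of ¥9,032 at the beginning of each month.
Periodic rate r = 0.117/12 per month; n is counted in months.
PV = PMT × [(1 − (1+r)^−n)/r] × (1+r) = 9,032 × [1 − (1+r)^−264] / r × (1+r) = ¥863,192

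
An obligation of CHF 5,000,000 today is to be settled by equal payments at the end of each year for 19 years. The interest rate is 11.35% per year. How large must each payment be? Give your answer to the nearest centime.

Level ordinary annuity; solve PV = PMT × [(1 − (1+r)^−n)/r] for PMT.
Periodic rate r = 0.1135 per year.
With n = 19: PMT = 5,000,000 / ([(1 − (1+r)^−n)/r]) = CHF 652,061.87

CHF 652,061.87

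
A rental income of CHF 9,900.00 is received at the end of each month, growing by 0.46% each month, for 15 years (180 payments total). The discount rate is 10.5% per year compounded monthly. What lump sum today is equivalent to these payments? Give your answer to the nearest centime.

Periodic rate r = 0.105/12 per month; n is counted in months.
Growing ordinary annuity: PV = PMT₁ × [1 − ((1+g)/(1+r))^n] / (r − g) = 9,900 × [1 − ((1+0.0046)/(1+r))^180] / (r − 0.0046) = CHF 1,249,695.27.

CHF 1,249,695.27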